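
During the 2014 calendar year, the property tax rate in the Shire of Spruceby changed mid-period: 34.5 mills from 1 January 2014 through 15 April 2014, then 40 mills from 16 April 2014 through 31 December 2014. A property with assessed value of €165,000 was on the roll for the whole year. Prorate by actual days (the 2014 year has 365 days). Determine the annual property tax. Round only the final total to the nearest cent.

€6,338.94

1 January – 15 April 2014: 105 days at 34.5 mills → €165,000 × 3.45% × 105/365 = €1,637.5685
16 April – 31 December 2014: 260 days at 40 mills → €165,000 × 4% × 260/365 = €4,701.3699
Total = €6,338.9384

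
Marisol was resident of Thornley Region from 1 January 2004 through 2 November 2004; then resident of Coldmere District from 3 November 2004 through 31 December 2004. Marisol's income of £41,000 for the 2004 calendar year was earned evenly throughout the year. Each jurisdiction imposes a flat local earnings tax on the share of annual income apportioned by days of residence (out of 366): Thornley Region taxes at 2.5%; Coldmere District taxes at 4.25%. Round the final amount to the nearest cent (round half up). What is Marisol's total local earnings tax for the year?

Thornley Region, 1 January – 2 November 2004: 307 days → £41,000 × 2.5% × 307/366 = £859.7678
Coldmere District, 3 November – 31 December 2004: 59 days → £41,000 × 4.25% × 59/366 = £280.8948
Total = £1,140.6626

£1,140.66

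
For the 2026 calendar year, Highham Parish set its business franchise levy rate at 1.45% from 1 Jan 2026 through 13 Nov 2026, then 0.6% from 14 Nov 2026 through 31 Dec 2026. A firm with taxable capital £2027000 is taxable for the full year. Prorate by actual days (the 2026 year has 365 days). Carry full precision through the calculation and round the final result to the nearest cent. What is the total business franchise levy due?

£27125.70

1 Jan – 13 Nov 2026: 317 days at 1.45% → £2027000 × 1.45% × 317/365 = £25526.3164
14 Nov – 31 Dec 2026: 48 days at 0.6% → £2027000 × 0.6% × 48/365 = £1599.3863
Total = £27125.7027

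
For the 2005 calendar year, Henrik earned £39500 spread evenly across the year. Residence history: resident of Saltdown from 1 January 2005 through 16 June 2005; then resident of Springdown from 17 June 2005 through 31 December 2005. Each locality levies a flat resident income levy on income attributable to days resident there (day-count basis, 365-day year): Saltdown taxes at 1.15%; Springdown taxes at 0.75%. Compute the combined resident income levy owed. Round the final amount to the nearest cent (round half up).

£368.54

Saltdown, 1 January – 16 June 2005: 167 days → £39500 × 1.15% × 167/365 = £207.8349
Springdown, 17 June – 31 December 2005: 198 days → £39500 × 0.75% × 198/365 = £160.7055
Total = £368.5404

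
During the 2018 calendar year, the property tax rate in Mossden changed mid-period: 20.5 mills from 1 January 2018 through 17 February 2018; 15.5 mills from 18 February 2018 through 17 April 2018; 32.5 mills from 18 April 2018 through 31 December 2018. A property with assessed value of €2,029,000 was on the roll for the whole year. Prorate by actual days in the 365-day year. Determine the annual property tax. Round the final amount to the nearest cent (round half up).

1 January – 17 February 2018: 48 days at 20.5 mills → €2,029,000 × 2.05% × 48/365 = €5,469.9616
18 February – 17 April 2018: 59 days at 15.5 mills → €2,029,000 × 1.55% × 59/365 = €5,083.6178
18 April – 31 December 2018: 258 days at 32.5 mills → €2,029,000 × 3.25% × 258/365 = €46,611.4110
Total = €57,164.9904

€57,164.99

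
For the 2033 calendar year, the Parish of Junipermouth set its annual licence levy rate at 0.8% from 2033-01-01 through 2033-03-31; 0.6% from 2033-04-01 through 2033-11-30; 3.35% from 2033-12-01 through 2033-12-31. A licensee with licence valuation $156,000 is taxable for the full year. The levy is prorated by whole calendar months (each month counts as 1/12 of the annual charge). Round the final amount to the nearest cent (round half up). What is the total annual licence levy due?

2033-01-01 to 2033-03-31: 3 months at 0.8% → $156,000 × 0.8% × 3/12 = $312.0000
2033-04-01 to 2033-11-30: 8 months at 0.6% → $156,000 × 0.6% × 8/12 = $624.0000
2033-12-01 to 2033-12-31: 1 month at 3.35% → $156,000 × 3.35% × 1/12 = $435.5000
Total = $1,371.5000

$1,371.50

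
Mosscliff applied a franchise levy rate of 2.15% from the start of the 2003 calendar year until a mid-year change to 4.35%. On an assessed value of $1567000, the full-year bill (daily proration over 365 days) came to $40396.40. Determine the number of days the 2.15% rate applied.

294 days

Let d = days at the first rate; then 365 − d days at the second rate.
$1567000 × [2.15%·d + 4.35%·(365−d)] / 365 = $40396.40
Solving gives d = 294, so the new rate took effect on 22 Oct 2003.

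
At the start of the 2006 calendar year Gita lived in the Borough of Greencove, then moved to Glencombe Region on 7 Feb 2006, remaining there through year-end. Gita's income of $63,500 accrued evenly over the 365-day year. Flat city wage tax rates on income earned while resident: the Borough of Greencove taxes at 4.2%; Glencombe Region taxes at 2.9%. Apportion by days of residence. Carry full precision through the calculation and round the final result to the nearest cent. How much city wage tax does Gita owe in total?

$1,925.18

The Borough of Greencove, 1 Jan – 6 Feb 2006: 37 days → $63,500 × 4.2% × 37/365 = $270.3534
Glencombe Region, 7 Feb – 31 Dec 2006: 328 days → $63,500 × 2.9% × 328/365 = $1,654.8274
Total = $1,925.1808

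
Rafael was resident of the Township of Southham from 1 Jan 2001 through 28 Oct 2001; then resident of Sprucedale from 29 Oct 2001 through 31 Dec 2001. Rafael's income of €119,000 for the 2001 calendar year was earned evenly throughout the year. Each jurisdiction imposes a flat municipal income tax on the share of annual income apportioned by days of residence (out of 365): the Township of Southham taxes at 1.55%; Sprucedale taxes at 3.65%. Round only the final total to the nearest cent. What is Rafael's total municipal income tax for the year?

The Township of Southham, 1 Jan – 28 Oct 2001: 301 days → €119,000 × 1.55% × 301/365 = €1,521.0808
Sprucedale, 29 Oct – 31 Dec 2001: 64 days → €119,000 × 3.65% × 64/365 = €761.6000
Total = €2,282.6808

€2,282.68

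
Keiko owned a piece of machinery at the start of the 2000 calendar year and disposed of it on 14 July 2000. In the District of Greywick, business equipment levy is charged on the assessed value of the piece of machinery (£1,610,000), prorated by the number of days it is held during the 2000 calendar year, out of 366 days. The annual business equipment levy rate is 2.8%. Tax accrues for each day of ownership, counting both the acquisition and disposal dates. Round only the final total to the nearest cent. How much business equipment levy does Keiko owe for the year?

Days held (1 January – 14 July 2000): 196 out of 366
Tax = £1,610,000 × 2.8% × 196/366 = £24,141.2022

£24,141.20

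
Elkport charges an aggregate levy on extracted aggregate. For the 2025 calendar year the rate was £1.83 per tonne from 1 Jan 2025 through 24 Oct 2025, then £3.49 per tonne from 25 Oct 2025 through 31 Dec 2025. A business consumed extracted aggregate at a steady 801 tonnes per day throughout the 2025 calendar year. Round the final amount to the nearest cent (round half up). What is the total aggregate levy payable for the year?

1 Jan – 24 Oct 2025: 297 days × 801 tonnes/day = 237,897 tonnes at £1.83/tonne → £435351.51
25 Oct – 31 Dec 2025: 68 days × 801 tonnes/day = 54,468 tonnes at £3.49/tonne → £190093.32

£625444.83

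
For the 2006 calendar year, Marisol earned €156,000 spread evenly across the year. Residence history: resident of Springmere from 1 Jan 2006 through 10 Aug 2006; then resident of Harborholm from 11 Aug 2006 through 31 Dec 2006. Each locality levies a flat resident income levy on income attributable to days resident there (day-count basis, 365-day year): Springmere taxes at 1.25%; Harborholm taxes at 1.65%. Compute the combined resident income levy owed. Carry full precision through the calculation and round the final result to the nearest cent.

Springmere, 1 Jan – 10 Aug 2006: 222 days → €156,000 × 1.25% × 222/365 = €1,186.0274
Harborholm, 11 Aug – 31 Dec 2006: 143 days → €156,000 × 1.65% × 143/365 = €1,008.4438
Total = €2,194.4712

€2,194.47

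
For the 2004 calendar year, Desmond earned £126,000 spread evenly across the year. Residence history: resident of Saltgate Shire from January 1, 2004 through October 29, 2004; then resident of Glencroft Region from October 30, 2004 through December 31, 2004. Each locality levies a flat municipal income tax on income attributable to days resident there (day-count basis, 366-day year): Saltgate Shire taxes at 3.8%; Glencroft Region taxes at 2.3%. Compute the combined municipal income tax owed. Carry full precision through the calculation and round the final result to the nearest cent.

£4,462.67

Saltgate Shire, January 1 – October 29, 2004: 303 days → £126,000 × 3.8% × 303/366 = £3,963.8361
Glencroft Region, October 30 – December 31, 2004: 63 days → £126,000 × 2.3% × 63/366 = £498.8361
Total = £4,462.6721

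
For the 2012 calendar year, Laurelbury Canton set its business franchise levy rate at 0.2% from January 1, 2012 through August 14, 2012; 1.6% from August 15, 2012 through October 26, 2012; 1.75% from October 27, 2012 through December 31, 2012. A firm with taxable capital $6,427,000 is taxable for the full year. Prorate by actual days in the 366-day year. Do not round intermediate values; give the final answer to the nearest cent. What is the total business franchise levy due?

January 1 – August 14, 2012: 227 days at 0.2% → $6,427,000 × 0.2% × 227/366 = $7,972.2896
August 15 – October 26, 2012: 73 days at 1.6% → $6,427,000 × 1.6% × 73/366 = $20,510.2077
October 27 – December 31, 2012: 66 days at 1.75% → $6,427,000 × 1.75% × 66/366 = $20,281.9262
Total = $48,764.4235

$48,764.42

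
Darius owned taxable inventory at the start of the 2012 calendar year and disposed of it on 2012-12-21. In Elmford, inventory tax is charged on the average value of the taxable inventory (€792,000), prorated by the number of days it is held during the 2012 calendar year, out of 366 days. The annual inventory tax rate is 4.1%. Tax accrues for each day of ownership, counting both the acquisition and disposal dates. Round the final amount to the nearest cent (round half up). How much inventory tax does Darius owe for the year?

€31,584.79

Days held (2012-01-01 to 2012-12-21): 356 out of 366
Tax = €792,000 × 4.1% × 356/366 = €31,584.7869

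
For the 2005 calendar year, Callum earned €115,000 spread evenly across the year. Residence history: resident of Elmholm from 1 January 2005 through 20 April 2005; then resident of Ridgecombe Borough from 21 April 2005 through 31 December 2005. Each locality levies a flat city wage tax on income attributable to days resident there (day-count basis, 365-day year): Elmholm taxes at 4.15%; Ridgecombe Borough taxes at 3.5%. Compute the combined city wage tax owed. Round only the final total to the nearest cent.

€4,250.27

Elmholm, 1 January – 20 April 2005: 110 days → €115,000 × 4.15% × 110/365 = €1,438.2877
Ridgecombe Borough, 21 April – 31 December 2005: 255 days → €115,000 × 3.5% × 255/365 = €2,811.9863
Total = €4,250.2740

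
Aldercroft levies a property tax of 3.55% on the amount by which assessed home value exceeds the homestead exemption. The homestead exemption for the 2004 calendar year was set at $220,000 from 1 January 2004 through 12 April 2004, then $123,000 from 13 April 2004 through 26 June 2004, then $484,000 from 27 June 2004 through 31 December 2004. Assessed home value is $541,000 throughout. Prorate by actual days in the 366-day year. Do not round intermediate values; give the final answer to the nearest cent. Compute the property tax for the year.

1 January – 12 April 2004: 103 days, exemption $220,000 → ($541,000 − $220,000) × 3.55% × 103/366 = $3,206.9303
13 April – 26 June 2004: 75 days, exemption $123,000 → ($541,000 − $123,000) × 3.55% × 75/366 = $3,040.7787
27 June – 31 December 2004: 188 days, exemption $484,000 → ($541,000 − $484,000) × 3.55% × 188/366 = $1,039.3934
Total = $7,287.1025

$7,287.10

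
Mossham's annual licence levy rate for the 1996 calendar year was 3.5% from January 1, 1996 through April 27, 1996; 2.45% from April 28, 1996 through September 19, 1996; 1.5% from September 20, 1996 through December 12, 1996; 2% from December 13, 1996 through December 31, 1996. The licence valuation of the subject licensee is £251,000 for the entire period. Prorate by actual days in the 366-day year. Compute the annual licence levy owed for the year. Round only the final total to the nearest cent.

£6,393.30

January 1 – April 27, 1996: 118 days at 3.5% → £251,000 × 3.5% × 118/366 = £2,832.3224
April 28 – September 19, 1996: 145 days at 2.45% → £251,000 × 2.45% × 145/366 = £2,436.2773
September 20 – December 12, 1996: 84 days at 1.5% → £251,000 × 1.5% × 84/366 = £864.0984
December 13 – December 31, 1996: 19 days at 2% → £251,000 × 2% × 19/366 = £260.6011
Total = £6,393.2992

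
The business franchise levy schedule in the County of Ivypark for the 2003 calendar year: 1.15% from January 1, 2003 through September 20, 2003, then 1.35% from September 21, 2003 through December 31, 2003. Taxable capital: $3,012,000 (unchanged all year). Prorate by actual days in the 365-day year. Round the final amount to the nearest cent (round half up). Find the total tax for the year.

January 1 – September 20, 2003: 263 days at 1.15% → $3,012,000 × 1.15% × 263/365 = $24,958.3397
September 21 – December 31, 2003: 102 days at 1.35% → $3,012,000 × 1.35% × 102/365 = $11,363.0795
Total = $36,321.4192

$36,321.42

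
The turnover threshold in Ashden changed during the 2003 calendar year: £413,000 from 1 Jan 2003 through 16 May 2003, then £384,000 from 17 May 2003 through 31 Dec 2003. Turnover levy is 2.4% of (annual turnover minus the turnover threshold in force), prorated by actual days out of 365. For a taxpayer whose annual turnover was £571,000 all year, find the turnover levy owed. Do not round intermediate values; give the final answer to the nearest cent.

1 Jan – 16 May 2003: 136 days, exemption £413,000 → (£571,000 − £413,000) × 2.4% × 136/365 = £1,412.9096
17 May – 31 Dec 2003: 229 days, exemption £384,000 → (£571,000 − £384,000) × 2.4% × 229/365 = £2,815.7589
Total = £4,228.6685

£4,228.67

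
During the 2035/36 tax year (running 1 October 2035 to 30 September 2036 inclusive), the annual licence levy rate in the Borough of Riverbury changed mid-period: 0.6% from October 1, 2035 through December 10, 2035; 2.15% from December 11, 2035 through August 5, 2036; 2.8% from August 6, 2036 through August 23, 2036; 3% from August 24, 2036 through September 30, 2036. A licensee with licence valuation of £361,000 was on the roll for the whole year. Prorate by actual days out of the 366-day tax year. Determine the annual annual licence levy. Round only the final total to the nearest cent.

£7,110.02

October 1 – December 10, 2035: 71 days at 0.6% → £361,000 × 0.6% × 71/366 = £420.1803
December 11, 2035 – August 5, 2036: 239 days at 2.15% → £361,000 × 2.15% × 239/366 = £5,068.3019
August 6 – August 23, 2036: 18 days at 2.8% → £361,000 × 2.8% × 18/366 = £497.1148
August 24 – September 30, 2036: 38 days at 3% → £361,000 × 3% × 38/366 = £1,124.4262
Total = £7,110.0232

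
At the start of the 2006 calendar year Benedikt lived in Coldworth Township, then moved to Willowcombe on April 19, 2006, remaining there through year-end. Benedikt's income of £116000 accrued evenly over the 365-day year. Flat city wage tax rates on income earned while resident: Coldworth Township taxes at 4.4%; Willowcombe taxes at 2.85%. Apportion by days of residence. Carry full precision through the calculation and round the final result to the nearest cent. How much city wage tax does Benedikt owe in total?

Coldworth Township, January 1 – April 18, 2006: 108 days → £116000 × 4.4% × 108/365 = £1510.2247
Willowcombe, April 19 – December 31, 2006: 257 days → £116000 × 2.85% × 257/365 = £2327.7863
Total = £3838.0110

£3838.01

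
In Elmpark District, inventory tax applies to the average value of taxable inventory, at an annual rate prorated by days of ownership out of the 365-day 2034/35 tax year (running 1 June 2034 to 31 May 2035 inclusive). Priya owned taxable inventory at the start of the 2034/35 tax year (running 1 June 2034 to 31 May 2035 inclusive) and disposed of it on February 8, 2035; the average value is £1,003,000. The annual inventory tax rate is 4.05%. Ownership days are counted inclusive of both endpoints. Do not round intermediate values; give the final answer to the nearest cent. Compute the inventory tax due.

£28,156.82

Days held (June 1, 2034 – February 8, 2035): 253 out of 365
Tax = £1,003,000 × 4.05% × 253/365 = £28,156.8205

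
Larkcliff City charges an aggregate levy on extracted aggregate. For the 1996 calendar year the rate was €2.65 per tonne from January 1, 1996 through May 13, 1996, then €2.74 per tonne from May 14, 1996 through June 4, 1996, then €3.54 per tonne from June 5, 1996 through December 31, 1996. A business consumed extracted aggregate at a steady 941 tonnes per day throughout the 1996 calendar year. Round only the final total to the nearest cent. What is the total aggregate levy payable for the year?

€1,090,411.98

January 1 – May 13, 1996: 134 days × 941 tonnes/day = 126,094 tonnes at €2.65/tonne → €334,149.10
May 14 – June 4, 1996: 22 days × 941 tonnes/day = 20,702 tonnes at €2.74/tonne → €56,723.48
June 5 – December 31, 1996: 210 days × 941 tonnes/day = 197,610 tonnes at €3.54/tonne → €699,539.40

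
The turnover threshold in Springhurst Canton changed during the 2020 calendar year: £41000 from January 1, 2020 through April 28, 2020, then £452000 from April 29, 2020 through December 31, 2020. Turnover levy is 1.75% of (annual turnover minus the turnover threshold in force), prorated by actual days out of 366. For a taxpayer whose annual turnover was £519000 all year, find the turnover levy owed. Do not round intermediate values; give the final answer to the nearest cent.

£3511.05

January 1 – April 28, 2020: 119 days, exemption £41000 → (£519000 − £41000) × 1.75% × 119/366 = £2719.7678
April 29 – December 31, 2020: 247 days, exemption £452000 → (£519000 − £452000) × 1.75% × 247/366 = £791.2773
Total = £3511.0451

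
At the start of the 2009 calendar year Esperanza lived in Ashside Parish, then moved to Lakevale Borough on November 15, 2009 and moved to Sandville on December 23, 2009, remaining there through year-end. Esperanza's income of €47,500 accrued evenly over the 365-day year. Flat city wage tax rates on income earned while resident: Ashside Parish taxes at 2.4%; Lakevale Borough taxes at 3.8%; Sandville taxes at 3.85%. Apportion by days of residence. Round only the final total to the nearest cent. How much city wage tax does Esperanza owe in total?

Ashside Parish, January 1 – November 14, 2009: 318 days → €47,500 × 2.4% × 318/365 = €993.2055
Lakevale Borough, November 15 – December 22, 2009: 38 days → €47,500 × 3.8% × 38/365 = €187.9178
Sandville, December 23 – December 31, 2009: 9 days → €47,500 × 3.85% × 9/365 = €45.0925
Total = €1,226.2158

€1,226.22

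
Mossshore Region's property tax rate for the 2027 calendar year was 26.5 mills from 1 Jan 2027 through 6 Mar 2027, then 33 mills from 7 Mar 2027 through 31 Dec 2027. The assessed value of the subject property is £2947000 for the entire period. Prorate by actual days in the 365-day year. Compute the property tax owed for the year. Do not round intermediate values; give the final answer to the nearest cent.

£93839.75

1 Jan – 6 Mar 2027: 65 days at 26.5 mills → £2947000 × 2.65% × 65/365 = £13907.4178
7 Mar – 31 Dec 2027: 300 days at 33 mills → £2947000 × 3.3% × 300/365 = £79932.3288
Total = £93839.7466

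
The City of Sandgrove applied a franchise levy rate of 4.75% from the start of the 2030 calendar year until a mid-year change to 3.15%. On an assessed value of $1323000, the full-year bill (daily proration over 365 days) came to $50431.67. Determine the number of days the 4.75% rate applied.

Let d = days at the first rate; then 365 − d days at the second rate.
$1323000 × [4.75%·d + 3.15%·(365−d)] / 365 = $50431.67
Solving gives d = 151, so the new rate took effect on June 1, 2030.

151 days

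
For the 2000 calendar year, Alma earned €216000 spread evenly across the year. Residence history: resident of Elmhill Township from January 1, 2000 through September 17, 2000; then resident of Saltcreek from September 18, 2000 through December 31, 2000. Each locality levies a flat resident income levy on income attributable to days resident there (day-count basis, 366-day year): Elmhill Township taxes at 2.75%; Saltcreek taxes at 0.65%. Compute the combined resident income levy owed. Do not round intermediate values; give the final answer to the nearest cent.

€4638.69

Elmhill Township, January 1 – September 17, 2000: 261 days → €216000 × 2.75% × 261/366 = €4235.9016
Saltcreek, September 18 – December 31, 2000: 105 days → €216000 × 0.65% × 105/366 = €402.7869
Total = €4638.6885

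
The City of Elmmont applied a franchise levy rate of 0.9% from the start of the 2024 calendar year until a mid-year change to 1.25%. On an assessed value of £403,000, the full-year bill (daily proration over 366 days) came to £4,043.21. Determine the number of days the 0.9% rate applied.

258 days

Let d = days at the first rate; then 366 − d days at the second rate.
£403,000 × [0.9%·d + 1.25%·(366−d)] / 366 = £4,043.21
Solving gives d = 258, so the new rate took effect on 15 Sep 2024.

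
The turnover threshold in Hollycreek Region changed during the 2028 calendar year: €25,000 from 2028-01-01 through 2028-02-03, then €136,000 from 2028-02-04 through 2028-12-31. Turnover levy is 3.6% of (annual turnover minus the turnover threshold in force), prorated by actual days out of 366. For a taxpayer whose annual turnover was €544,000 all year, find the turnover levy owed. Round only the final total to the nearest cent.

2028-01-01 to 2028-02-03: 34 days, exemption €25,000 → (€544,000 − €25,000) × 3.6% × 34/366 = €1,735.6721
2028-02-04 to 2028-12-31: 332 days, exemption €136,000 → (€544,000 − €136,000) × 3.6% × 332/366 = €13,323.5410
Total = €15,059.2131

€15,059.21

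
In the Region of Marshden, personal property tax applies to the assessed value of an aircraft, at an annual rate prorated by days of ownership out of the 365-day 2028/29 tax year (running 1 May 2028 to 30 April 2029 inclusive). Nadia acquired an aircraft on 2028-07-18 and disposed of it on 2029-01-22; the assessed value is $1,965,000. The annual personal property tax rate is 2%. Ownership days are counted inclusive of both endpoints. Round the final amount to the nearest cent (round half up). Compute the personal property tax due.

$20,349.86

Days held (2028-07-18 to 2029-01-22): 189 out of 365
Tax = $1,965,000 × 2% × 189/365 = $20,349.8630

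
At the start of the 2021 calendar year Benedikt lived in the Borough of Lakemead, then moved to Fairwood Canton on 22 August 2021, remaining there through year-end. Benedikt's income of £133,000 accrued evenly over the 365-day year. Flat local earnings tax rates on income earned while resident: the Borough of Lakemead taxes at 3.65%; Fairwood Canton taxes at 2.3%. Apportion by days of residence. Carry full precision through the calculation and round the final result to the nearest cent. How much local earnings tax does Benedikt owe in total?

£4,205.17

The Borough of Lakemead, 1 January – 21 August 2021: 233 days → £133,000 × 3.65% × 233/365 = £3,098.9000
Fairwood Canton, 22 August – 31 December 2021: 132 days → £133,000 × 2.3% × 132/365 = £1,106.2685
Total = £4,205.1685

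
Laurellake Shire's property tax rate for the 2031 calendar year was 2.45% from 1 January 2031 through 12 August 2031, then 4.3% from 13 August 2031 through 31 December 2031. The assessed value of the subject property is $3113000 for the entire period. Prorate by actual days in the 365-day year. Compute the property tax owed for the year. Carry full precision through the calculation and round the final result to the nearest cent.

$98515.79

1 January – 12 August 2031: 224 days at 2.45% → $3113000 × 2.45% × 224/365 = $46805.8740
13 August – 31 December 2031: 141 days at 4.3% → $3113000 × 4.3% × 141/365 = $51709.9151
Total = $98515.7890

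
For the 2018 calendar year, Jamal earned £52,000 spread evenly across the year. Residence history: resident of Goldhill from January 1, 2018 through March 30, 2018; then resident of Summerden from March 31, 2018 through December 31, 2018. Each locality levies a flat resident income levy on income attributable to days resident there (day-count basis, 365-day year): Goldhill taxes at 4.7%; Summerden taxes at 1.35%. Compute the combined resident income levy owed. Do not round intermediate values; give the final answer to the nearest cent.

Goldhill, January 1 – March 30, 2018: 89 days → £52,000 × 4.7% × 89/365 = £595.9342
Summerden, March 31 – December 31, 2018: 276 days → £52,000 × 1.35% × 276/365 = £530.8274
Total = £1,126.7616

£1,126.76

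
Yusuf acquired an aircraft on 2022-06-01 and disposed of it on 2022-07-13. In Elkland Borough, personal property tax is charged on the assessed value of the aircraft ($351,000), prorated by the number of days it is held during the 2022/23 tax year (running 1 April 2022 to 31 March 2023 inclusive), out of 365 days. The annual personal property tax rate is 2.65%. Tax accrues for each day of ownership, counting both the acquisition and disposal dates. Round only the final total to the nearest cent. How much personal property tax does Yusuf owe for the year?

Days held (2022-06-01 to 2022-07-13): 43 out of 365
Tax = $351,000 × 2.65% × 43/365 = $1,095.7932

$1,095.79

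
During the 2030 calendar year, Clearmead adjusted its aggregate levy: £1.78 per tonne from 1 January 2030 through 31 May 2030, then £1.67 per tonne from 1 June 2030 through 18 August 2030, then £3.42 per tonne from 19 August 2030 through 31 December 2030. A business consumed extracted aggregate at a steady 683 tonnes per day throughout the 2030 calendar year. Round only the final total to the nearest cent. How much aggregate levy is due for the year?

1 January – 31 May 2030: 151 days × 683 tonnes/day = 103,133 tonnes at £1.78/tonne → £183,576.74
1 June – 18 August 2030: 79 days × 683 tonnes/day = 53,957 tonnes at £1.67/tonne → £90,108.19
19 August – 31 December 2030: 135 days × 683 tonnes/day = 92,205 tonnes at £3.42/tonne → £315,341.10

£589,026.03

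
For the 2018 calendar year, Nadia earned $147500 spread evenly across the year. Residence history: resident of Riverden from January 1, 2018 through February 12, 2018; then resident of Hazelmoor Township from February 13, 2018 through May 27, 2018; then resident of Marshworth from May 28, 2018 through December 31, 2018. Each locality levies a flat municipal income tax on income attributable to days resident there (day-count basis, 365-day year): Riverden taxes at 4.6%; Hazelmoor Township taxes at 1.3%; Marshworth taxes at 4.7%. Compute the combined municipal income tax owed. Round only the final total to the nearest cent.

Riverden, January 1 – February 12, 2018: 43 days → $147500 × 4.6% × 43/365 = $799.3288
Hazelmoor Township, February 13 – May 27, 2018: 104 days → $147500 × 1.3% × 104/365 = $546.3562
Marshworth, May 28 – December 31, 2018: 218 days → $147500 × 4.7% × 218/365 = $4140.5068
Total = $5486.1918

$5486.19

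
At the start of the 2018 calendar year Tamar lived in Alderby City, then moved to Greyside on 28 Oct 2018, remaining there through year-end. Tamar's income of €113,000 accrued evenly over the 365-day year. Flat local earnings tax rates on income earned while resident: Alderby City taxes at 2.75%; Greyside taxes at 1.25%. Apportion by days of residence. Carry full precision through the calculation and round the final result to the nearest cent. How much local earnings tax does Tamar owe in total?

€2,805.65

Alderby City, 1 Jan – 27 Oct 2018: 300 days → €113,000 × 2.75% × 300/365 = €2,554.1096
Greyside, 28 Oct – 31 Dec 2018: 65 days → €113,000 × 1.25% × 65/365 = €251.5411
Total = €2,805.6507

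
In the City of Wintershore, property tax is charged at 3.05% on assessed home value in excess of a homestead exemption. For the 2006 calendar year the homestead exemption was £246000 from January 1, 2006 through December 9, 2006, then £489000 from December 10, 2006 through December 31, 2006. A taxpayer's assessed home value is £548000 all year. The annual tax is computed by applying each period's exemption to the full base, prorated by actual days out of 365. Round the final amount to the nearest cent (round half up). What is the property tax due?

£8764.28

January 1 – December 9, 2006: 343 days, exemption £246000 → (£548000 − £246000) × 3.05% × 343/365 = £8655.8164
December 10 – December 31, 2006: 22 days, exemption £489000 → (£548000 − £489000) × 3.05% × 22/365 = £108.4630
Total = £8764.2795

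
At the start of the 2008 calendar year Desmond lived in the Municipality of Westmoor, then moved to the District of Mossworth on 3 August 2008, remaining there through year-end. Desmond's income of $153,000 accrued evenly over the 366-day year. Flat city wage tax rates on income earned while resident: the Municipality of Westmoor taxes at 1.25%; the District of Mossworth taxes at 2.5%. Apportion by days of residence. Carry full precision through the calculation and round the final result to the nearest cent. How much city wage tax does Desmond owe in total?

$2,701.54

The Municipality of Westmoor, 1 January – 2 August 2008: 215 days → $153,000 × 1.25% × 215/366 = $1,123.4631
The District of Mossworth, 3 August – 31 December 2008: 151 days → $153,000 × 2.5% × 151/366 = $1,578.0738
Total = $2,701.5369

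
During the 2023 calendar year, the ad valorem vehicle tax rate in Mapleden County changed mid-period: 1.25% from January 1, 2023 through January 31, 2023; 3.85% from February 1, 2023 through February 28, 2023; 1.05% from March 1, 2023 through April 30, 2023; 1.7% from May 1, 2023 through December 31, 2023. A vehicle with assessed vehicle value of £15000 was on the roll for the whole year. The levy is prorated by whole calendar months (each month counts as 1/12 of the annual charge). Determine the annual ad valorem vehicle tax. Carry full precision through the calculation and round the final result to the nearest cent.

January 1 – January 31, 2023: 1 month at 1.25% → £15000 × 1.25% × 1/12 = £15.6250
February 1 – February 28, 2023: 1 month at 3.85% → £15000 × 3.85% × 1/12 = £48.1250
March 1 – April 30, 2023: 2 months at 1.05% → £15000 × 1.05% × 2/12 = £26.2500
May 1 – December 31, 2023: 8 months at 1.7% → £15000 × 1.7% × 8/12 = £170.0000
Total = £260.0000

£260.00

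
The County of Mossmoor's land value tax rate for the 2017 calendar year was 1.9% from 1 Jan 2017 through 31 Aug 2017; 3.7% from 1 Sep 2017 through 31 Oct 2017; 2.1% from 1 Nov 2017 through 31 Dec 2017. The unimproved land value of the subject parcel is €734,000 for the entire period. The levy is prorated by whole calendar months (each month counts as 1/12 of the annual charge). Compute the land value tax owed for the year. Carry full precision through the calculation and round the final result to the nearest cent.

1 Jan – 31 Aug 2017: 8 months at 1.9% → €734,000 × 1.9% × 8/12 = €9,297.3333
1 Sep – 31 Oct 2017: 2 months at 3.7% → €734,000 × 3.7% × 2/12 = €4,526.3333
1 Nov – 31 Dec 2017: 2 months at 2.1% → €734,000 × 2.1% × 2/12 = €2,569.0000
Total = €16,392.6667

€16,392.67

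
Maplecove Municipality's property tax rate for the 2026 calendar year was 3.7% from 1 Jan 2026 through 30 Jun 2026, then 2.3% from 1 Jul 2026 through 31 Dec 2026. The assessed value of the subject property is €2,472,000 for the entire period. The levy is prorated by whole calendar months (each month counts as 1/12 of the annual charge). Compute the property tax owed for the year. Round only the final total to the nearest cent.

€74,160.00

1 Jan – 30 Jun 2026: 6 months at 3.7% → €2,472,000 × 3.7% × 6/12 = €45,732.0000
1 Jul – 31 Dec 2026: 6 months at 2.3% → €2,472,000 × 2.3% × 6/12 = €28,428.0000
Total = €74,160.0000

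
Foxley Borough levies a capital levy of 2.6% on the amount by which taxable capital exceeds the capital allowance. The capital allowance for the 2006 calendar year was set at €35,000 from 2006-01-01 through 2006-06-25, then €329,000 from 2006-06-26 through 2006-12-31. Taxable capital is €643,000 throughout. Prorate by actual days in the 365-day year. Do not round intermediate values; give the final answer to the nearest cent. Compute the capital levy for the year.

€11,849.87

2006-01-01 to 2006-06-25: 176 days, exemption €35,000 → (€643,000 − €35,000) × 2.6% × 176/365 = €7,622.4877
2006-06-26 to 2006-12-31: 189 days, exemption €329,000 → (€643,000 − €329,000) × 2.6% × 189/365 = €4,227.3863
Total = €11,849.8740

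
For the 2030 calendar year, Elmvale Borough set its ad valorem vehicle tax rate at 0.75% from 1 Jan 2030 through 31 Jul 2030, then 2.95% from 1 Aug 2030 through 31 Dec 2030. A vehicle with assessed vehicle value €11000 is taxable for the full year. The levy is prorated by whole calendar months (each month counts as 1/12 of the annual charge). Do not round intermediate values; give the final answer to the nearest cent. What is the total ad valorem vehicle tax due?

1 Jan – 31 Jul 2030: 7 months at 0.75% → €11000 × 0.75% × 7/12 = €48.1250
1 Aug – 31 Dec 2030: 5 months at 2.95% → €11000 × 2.95% × 5/12 = €135.2083
Total = €183.3333

€183.33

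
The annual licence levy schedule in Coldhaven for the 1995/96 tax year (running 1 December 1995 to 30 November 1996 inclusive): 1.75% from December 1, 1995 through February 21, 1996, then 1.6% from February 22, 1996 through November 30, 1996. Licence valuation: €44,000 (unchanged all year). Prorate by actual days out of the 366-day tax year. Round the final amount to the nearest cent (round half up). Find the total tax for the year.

December 1, 1995 – February 21, 1996: 83 days at 1.75% → €44,000 × 1.75% × 83/366 = €174.6175
February 22 – November 30, 1996: 283 days at 1.6% → €44,000 × 1.6% × 283/366 = €544.3497
Total = €718.9672

€718.97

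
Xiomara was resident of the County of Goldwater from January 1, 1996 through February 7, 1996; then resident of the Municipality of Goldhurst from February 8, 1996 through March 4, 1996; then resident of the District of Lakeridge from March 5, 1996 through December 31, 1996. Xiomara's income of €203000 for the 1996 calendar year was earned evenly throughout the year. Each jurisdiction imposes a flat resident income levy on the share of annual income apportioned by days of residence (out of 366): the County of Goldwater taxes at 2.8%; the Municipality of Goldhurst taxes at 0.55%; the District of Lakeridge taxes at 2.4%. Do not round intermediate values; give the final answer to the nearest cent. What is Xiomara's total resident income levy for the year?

€4689.52

The County of Goldwater, January 1 – February 7, 1996: 38 days → €203000 × 2.8% × 38/366 = €590.1421
The Municipality of Goldhurst, February 8 – March 4, 1996: 26 days → €203000 × 0.55% × 26/366 = €79.3142
The District of Lakeridge, March 5 – December 31, 1996: 302 days → €203000 × 2.4% × 302/366 = €4020.0656
Total = €4689.5219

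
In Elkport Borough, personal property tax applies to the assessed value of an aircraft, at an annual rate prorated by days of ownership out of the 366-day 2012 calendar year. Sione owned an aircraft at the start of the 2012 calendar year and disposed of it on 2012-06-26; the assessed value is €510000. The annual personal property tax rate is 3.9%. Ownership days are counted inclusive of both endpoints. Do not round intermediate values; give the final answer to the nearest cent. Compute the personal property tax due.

€9673.28

Days held (2012-01-01 to 2012-06-26): 178 out of 366
Tax = €510000 × 3.9% × 178/366 = €9673.2787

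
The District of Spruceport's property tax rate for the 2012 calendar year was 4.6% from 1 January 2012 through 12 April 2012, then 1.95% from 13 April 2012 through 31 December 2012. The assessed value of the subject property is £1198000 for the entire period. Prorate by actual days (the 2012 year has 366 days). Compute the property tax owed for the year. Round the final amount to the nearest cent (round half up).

£32295.27

1 January – 12 April 2012: 103 days at 4.6% → £1198000 × 4.6% × 103/366 = £15508.5355
13 April – 31 December 2012: 263 days at 1.95% → £1198000 × 1.95% × 263/366 = £16786.7295
Total = £32295.2650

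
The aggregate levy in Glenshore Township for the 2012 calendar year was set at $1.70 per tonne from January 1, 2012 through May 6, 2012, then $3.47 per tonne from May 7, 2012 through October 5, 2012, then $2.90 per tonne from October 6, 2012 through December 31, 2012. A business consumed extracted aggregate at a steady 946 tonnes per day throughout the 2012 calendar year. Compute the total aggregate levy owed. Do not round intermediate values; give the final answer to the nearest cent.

January 1 – May 6, 2012: 127 days × 946 tonnes/day = 120,142 tonnes at $1.70/tonne → $204,241.40
May 7 – October 5, 2012: 152 days × 946 tonnes/day = 143,792 tonnes at $3.47/tonne → $498,958.24
October 6 – December 31, 2012: 87 days × 946 tonnes/day = 82,302 tonnes at $2.90/tonne → $238,675.80

$941,875.44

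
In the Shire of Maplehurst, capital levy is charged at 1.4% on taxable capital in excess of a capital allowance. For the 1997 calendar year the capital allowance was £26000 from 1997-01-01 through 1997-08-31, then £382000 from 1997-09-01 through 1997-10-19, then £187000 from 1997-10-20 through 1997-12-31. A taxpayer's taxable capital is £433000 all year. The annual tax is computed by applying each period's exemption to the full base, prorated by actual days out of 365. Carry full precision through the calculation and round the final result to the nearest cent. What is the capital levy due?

£4578.12

1997-01-01 to 1997-08-31: 243 days, exemption £26000 → (£433000 − £26000) × 1.4% × 243/365 = £3793.4630
1997-09-01 to 1997-10-19: 49 days, exemption £382000 → (£433000 − £382000) × 1.4% × 49/365 = £95.8521
1997-10-20 to 1997-12-31: 73 days, exemption £187000 → (£433000 − £187000) × 1.4% × 73/365 = £688.8000
Total = £4578.1151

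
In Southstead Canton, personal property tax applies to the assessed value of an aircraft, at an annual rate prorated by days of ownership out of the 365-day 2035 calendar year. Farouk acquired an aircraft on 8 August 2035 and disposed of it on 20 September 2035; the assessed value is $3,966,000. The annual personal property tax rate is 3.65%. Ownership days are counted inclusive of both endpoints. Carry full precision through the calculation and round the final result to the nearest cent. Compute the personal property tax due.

Days held (8 August – 20 September 2035): 44 out of 365
Tax = $3,966,000 × 3.65% × 44/365 = $17,450.4000

$17,450.40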